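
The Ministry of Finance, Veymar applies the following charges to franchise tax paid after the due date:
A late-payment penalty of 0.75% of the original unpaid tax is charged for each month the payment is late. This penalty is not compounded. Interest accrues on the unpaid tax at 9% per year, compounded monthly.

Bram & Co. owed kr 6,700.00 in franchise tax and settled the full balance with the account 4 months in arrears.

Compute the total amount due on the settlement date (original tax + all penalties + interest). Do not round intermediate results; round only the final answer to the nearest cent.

kr 7,104.27

Late-payment penalty = 0.75% × kr 6,700.00 × 4 mo = kr 201.00
Interest (9%/yr ÷ 12 = 0.75%/month): kr 6,700.00 × ((1 + 0.0075)^4 − 1) = kr 203.2726…
Total = kr 6,700.00 + kr 201.0000 + kr 203.2726… = kr 7,104.27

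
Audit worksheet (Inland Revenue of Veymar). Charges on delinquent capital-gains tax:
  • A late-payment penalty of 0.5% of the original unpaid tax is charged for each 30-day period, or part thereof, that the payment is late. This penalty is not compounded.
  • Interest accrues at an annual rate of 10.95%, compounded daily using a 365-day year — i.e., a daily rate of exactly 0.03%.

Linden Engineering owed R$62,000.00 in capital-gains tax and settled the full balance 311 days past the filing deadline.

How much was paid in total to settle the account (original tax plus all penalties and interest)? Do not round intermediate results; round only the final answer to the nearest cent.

Penalty periods: ⌈311/30⌉ = 11; penalty = 11 × 0.5% × R$62,000.00 = R$3,410.00
Interest: R$62,000.00 × ((1 + 0.0003)^311 − 1) = R$62,000.00 × 0.09777566… = R$6,062.0911…
Total = R$62,000.00 + R$3,410.0000 + R$6,062.0911… = R$71,472.09

R$71,472.09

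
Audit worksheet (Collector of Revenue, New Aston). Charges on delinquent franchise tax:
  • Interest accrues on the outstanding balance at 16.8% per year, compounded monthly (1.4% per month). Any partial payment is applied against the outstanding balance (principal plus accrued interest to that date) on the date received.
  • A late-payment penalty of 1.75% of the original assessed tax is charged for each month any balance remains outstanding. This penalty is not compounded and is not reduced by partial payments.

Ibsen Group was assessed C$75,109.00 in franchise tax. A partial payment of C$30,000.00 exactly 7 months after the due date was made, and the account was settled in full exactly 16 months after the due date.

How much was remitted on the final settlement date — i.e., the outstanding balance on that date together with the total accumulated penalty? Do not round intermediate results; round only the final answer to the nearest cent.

Balance at month 7: C$75,109.0000 × (1 + 0.014)^7 = C$82,786.1460…
After C$30,000.00 payment: C$82,786.1460… − C$30,000.00 = C$52,786.1460…
Balance at month 16: C$52,786.1460… × (1 + 0.014)^9 = C$59,822.0855…
Penalty: 16 × 1.75% × C$75,109.00 = C$21,030.52
Final settlement = outstanding balance + penalty = C$59,822.0855… + C$21,030.52 = C$80,852.61

C$80,852.61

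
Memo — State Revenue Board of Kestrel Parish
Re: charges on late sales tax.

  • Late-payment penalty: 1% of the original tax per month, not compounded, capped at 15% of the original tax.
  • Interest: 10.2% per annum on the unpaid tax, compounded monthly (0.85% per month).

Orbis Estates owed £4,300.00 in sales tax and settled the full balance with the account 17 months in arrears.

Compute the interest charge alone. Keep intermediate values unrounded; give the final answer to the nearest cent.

£665.45

Interest: £4,300.00 × ((1 + 0.0085)^17 − 1) = £4,300.00 × 0.1547563… = £665.4521…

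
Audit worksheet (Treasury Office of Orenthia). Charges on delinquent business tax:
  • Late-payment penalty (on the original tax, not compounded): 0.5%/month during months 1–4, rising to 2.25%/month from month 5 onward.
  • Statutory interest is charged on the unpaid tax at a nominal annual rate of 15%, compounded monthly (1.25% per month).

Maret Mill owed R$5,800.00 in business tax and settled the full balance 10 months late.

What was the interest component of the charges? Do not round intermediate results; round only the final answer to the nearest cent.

R$767.17

Interest: R$5,800.00 × ((1 + 0.0125)^10 − 1) = R$5,800.00 × 0.1322708… = R$767.1708…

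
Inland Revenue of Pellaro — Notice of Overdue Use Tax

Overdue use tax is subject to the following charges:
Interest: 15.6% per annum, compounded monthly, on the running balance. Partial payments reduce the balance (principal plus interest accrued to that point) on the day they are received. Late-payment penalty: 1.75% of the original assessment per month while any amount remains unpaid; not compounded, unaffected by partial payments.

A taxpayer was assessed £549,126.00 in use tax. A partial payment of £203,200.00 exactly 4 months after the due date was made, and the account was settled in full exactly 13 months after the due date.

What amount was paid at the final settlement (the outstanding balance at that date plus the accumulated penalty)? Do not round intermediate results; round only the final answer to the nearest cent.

£546,200.65

Monthly rate = 15.6% ÷ 12 = 1.3%
Balance at month 4: £549,126.0000 × (1 + 0.013)^4 = £578,242.2072…
After £203,200.00 payment: £578,242.2072… − £203,200.00 = £375,042.2072…
Balance at month 13: £375,042.2072… × (1 + 0.013)^9 = £421,274.4828…
Penalty: 13 × 1.75% × £549,126.00 = £124,926.17…
Final settlement = outstanding balance + penalty = £421,274.4828… + £124,926.17… = £546,200.65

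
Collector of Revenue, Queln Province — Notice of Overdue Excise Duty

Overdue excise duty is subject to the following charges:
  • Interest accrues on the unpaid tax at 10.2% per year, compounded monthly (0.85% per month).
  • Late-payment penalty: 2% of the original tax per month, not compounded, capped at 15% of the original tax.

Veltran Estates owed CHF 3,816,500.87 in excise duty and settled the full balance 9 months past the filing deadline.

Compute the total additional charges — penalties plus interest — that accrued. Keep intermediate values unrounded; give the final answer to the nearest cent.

CHF 874,563.58

Penalty (uncapped): 9 × 2% × CHF 3,816,500.87 = CHF 686,970.16…; cap = 15% × CHF 3,816,500.87 = CHF 572,475.13… → penalty = CHF 572,475.13…
Interest: CHF 3,816,500.87 × ((1 + 0.0085)^9 − 1) = CHF 3,816,500.87 × 0.0791532… = CHF 302,088.4469…
Penalties + interest = CHF 572,475.1305 + CHF 302,088.4469… = CHF 874,563.58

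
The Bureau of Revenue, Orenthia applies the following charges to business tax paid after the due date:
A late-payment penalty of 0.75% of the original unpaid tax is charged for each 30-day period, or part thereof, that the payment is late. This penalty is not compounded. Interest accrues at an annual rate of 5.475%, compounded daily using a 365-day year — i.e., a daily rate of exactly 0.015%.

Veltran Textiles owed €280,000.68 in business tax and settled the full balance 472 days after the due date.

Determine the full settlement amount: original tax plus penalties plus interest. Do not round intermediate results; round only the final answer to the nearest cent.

Penalty periods: ⌈472/30⌉ = 16; penalty = 16 × 0.75% × €280,000.68 = €33,600.08…
Interest: €280,000.68 × ((1 + 0.00015)^472 − 1) = €280,000.68 × 0.07336083… = €20,541.0829…
Total = €280,000.68 + €33,600.0816 + €20,541.0829… = €334,141.84

€334,141.84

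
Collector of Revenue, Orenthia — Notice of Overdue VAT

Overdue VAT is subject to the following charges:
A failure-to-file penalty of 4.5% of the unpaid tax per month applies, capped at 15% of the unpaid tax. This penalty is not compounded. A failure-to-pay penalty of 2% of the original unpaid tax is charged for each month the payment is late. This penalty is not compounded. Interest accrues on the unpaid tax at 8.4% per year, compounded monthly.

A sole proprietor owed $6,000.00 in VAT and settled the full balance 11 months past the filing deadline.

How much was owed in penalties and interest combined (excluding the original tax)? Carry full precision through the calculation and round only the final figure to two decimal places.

$2,698.51

Failure-to-file: 11 × 4.5% × $6,000.00 = $2,970.00, capped at 15% × $6,000.00 = $900.00
Failure-to-pay penalty: 11 × 2% × $6,000.00 = $1,320.00
Interest (8.4%/yr ÷ 12 = 0.7%/month): $6,000.00 × ((1 + 0.007)^11 − 1) = $478.5144…
Penalties + interest = $2,220.0000 + $478.5144… = $2,698.51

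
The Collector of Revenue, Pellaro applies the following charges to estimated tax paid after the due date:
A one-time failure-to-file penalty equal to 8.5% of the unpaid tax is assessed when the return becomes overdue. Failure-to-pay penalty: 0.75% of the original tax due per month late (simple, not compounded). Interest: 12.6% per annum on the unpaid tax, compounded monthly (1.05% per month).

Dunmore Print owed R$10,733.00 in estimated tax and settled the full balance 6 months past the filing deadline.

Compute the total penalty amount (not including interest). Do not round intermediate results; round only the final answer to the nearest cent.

R$1,395.29

Failure-to-file penalty: 8.5% × R$10,733.00 = R$912.31…
Failure-to-pay penalty = 0.75% × R$10,733.00 × 6 mo = R$482.99…
Total penalty = R$912.31… + R$482.99… = R$1,395.29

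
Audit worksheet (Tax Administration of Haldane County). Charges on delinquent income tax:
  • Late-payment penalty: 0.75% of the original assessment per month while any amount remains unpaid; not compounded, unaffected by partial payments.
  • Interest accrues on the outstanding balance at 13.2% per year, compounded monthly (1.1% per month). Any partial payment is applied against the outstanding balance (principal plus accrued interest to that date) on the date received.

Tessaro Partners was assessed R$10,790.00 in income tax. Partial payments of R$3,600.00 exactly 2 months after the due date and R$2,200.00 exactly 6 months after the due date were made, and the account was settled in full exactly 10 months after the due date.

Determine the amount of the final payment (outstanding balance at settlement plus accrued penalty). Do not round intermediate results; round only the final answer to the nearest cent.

R$6,618.98

Balance at month 2: R$10,790.0000 × (1 + 0.011)^2 = R$11,028.6856…
After R$3,600.00 payment: R$11,028.6856… − R$3,600.00 = R$7,428.6856…
Balance at month 6: R$7,428.6856… × (1 + 0.011)^4 = R$7,760.9806…
After R$2,200.00 payment: R$7,760.9806… − R$2,200.00 = R$5,560.9806…
Balance at month 10: R$5,560.9806… × (1 + 0.011)^4 = R$5,809.7307…
Penalty: 10 × 0.75% × R$10,790.00 = R$809.25
Final settlement = outstanding balance + penalty = R$5,809.7307… + R$809.25 = R$6,618.98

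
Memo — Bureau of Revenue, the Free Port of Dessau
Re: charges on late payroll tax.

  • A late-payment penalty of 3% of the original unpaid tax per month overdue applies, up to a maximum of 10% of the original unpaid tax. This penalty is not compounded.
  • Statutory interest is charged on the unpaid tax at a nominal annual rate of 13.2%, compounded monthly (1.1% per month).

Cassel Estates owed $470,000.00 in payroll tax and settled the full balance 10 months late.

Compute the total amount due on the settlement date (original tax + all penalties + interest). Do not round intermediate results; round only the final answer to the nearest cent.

$571,335.68

Penalty (uncapped): 10 × 3% × $470,000.00 = $141,000.00; cap = 10% × $470,000.00 = $47,000.00 → penalty = $47,000.00
Interest: $470,000.00 × ((1 + 0.011)^10 − 1) = $470,000.00 × 0.1156078… = $54,335.6827…
Total = $470,000.00 + $47,000.0000 + $54,335.6827… = $571,335.68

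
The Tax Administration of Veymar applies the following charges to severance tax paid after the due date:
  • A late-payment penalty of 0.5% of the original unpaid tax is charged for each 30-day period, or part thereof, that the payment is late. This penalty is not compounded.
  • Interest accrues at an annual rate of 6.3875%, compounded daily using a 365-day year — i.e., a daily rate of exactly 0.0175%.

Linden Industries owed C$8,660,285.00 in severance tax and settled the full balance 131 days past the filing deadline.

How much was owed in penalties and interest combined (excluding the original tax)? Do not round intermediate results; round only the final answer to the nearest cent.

Penalty periods: ⌈131/30⌉ = 5; penalty = 5 × 0.5% × C$8,660,285.00 = C$216,507.13…
Interest: C$8,660,285.00 × ((1 + 0.000175)^131 − 1) = C$8,660,285.00 × 0.02318775… = C$200,812.4821…
Penalties + interest = C$216,507.1250 + C$200,812.4821… = C$417,319.61

C$417,319.61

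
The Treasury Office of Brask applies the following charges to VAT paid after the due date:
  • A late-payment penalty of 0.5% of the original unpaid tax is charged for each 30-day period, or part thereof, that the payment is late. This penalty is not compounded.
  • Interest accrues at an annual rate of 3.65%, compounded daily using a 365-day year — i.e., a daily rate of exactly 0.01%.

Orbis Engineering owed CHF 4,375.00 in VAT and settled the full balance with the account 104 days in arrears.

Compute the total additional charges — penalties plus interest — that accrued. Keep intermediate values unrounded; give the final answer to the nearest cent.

CHF 133.24

Penalty periods: ⌈104/30⌉ = 4; penalty = 4 × 0.5% × CHF 4,375.00 = CHF 87.50
Interest: CHF 4,375.00 × ((1 + 0.0001)^104 − 1) = CHF 4,375.00 × 0.01045374… = CHF 45.7351…
Penalties + interest = CHF 87.5000 + CHF 45.7351… = CHF 133.24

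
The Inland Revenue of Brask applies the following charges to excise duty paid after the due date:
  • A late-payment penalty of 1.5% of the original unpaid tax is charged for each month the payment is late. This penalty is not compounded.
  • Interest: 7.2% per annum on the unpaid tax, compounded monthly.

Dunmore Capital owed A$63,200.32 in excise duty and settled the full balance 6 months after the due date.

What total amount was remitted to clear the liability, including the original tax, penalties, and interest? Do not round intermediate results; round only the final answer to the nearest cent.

A$71,197.96

Late-payment penalty: 6 × 1.5% × A$63,200.32 = A$5,688.03…
Interest (7.2%/yr ÷ 12 = 0.6%/month): A$63,200.32 × ((1 + 0.006)^6 − 1) = A$2,309.6139…
Total = A$63,200.32 + A$5,688.0288 + A$2,309.6139… = A$71,197.96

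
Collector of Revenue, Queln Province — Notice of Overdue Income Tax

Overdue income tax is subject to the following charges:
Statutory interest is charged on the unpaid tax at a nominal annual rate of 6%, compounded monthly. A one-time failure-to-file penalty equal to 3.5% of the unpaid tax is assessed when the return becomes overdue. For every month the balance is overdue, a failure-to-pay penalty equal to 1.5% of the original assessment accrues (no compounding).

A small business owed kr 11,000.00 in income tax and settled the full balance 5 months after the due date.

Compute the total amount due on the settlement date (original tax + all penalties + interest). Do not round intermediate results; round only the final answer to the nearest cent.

kr 12,487.76

Failure-to-file penalty: 3.5% × kr 11,000.00 = kr 385.00
Failure-to-pay penalty = 1.5% × kr 11,000.00 × 5 mo = kr 825.00
Interest (6%/yr ÷ 12 = 0.5%/month): kr 11,000.00 × ((1 + 0.005)^5 − 1) = kr 277.7638…
Total = kr 11,000.00 + kr 1,210.0000 + kr 277.7638… = kr 12,487.76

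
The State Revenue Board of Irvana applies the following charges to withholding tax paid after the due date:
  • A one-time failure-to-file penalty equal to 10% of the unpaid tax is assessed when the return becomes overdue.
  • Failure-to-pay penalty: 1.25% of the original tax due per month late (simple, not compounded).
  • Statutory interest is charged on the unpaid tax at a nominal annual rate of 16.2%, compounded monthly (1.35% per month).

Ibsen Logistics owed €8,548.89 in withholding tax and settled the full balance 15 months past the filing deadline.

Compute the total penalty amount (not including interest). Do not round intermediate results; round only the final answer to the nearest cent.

€2,457.81

Failure-to-file penalty: 10% × €8,548.89 = €854.89…
Failure-to-pay penalty = 1.25% × €8,548.89 × 15 mo = €1,602.92…
Total penalty = €854.89… + €1,602.92… = €2,457.81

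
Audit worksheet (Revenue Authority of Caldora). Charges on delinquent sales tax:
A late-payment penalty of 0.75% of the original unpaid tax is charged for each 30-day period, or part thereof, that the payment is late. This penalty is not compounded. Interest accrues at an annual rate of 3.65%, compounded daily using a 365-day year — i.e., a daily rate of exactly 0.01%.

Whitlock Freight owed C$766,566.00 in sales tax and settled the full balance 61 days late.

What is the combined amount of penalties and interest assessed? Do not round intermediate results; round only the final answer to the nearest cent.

Penalty periods: ⌈61/30⌉ = 3; penalty = 3 × 0.75% × C$766,566.00 = C$17,247.74…
Interest: C$766,566.00 × ((1 + 0.0001)^61 − 1) = C$766,566.00 × 0.00611834… = C$4,690.1084…
Penalties + interest = C$17,247.7350 + C$4,690.1084… = C$21,937.84

C$21,937.84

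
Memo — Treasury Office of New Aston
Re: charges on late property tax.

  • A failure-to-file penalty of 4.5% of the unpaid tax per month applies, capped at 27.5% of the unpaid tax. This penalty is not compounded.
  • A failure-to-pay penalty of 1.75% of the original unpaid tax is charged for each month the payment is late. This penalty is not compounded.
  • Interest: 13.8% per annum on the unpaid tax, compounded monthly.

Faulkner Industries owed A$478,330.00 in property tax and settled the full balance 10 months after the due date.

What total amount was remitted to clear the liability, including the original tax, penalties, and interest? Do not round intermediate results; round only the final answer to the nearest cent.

A$751,522.19

Failure-to-file: 10 × 4.5% × A$478,330.00 = A$215,248.50, capped at 27.5% × A$478,330.00 = A$131,540.75
Failure-to-pay penalty: 10 × 1.75% × A$478,330.00 = A$83,707.75
Interest (13.8%/yr ÷ 12 = 1.15%/month): A$478,330.00 × ((1 + 0.0115)^10 − 1) = A$57,943.6904…
Total = A$478,330.00 + A$215,248.5000 + A$57,943.6904… = A$751,522.19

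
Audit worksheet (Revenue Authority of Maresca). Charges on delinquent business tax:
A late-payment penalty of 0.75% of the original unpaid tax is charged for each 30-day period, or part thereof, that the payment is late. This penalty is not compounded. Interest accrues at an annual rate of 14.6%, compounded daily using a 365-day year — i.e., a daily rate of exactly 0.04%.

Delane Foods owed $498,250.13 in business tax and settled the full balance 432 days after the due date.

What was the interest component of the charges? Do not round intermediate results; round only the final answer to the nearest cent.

Interest: $498,250.13 × ((1 + 0.0004)^432 − 1) = $498,250.13 × 0.18858729… = $93,963.6409…

$93,963.64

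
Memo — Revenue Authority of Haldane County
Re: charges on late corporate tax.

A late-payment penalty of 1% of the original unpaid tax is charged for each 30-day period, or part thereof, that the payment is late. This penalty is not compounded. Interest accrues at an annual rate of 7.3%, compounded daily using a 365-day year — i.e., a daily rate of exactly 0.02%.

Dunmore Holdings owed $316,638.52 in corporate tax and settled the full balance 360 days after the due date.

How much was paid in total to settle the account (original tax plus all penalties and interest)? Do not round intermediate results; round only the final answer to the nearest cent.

$378,271.45

Penalty periods: ⌈360/30⌉ = 12; penalty = 12 × 1% × $316,638.52 = $37,996.62…
Interest: $316,638.52 × ((1 + 0.0002)^360 − 1) = $316,638.52 × 0.07464761… = $23,636.3080…
Total = $316,638.52 + $37,996.6224 + $23,636.3080… = $378,271.45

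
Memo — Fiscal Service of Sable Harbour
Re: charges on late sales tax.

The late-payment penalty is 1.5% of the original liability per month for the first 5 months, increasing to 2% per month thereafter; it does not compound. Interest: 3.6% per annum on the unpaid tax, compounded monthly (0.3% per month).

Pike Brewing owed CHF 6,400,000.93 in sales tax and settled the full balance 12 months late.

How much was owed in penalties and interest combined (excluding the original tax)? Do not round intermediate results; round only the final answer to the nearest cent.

Penalty, months 1–5: 5 × 1.5% × CHF 6,400,000.93 = CHF 480,000.07…
Penalty, months 6–12: 7 × 2% × CHF 6,400,000.93 = CHF 896,000.13…
Interest: CHF 6,400,000.93 × ((1 + 0.003)^12 − 1) = CHF 6,400,000.93 × 0.0366000… = CHF 234,239.9079…
Penalties + interest = CHF 1,376,000.2000… + CHF 234,239.9079… = CHF 1,610,240.11

CHF 1,610,240.11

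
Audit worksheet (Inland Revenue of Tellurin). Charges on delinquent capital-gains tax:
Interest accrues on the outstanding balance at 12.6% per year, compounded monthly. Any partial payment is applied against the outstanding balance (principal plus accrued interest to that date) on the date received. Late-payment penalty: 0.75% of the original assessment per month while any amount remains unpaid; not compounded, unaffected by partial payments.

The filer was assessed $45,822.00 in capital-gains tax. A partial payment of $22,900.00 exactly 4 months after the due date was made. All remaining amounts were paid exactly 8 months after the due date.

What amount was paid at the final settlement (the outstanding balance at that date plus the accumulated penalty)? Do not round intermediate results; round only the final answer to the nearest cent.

$28,687.78

Monthly rate = 12.6% ÷ 12 = 1.05%
Balance at month 4: $45,822.0000 × (1 + 0.0105)^4 = $47,777.0480…
After $22,900.00 payment: $47,777.0480… − $22,900.00 = $24,877.0480…
Balance at month 8: $24,877.0480… × (1 + 0.0105)^4 = $25,938.4557…
Penalty: 8 × 0.75% × $45,822.00 = $2,749.32
Final settlement = outstanding balance + penalty = $25,938.4557… + $2,749.32 = $28,687.78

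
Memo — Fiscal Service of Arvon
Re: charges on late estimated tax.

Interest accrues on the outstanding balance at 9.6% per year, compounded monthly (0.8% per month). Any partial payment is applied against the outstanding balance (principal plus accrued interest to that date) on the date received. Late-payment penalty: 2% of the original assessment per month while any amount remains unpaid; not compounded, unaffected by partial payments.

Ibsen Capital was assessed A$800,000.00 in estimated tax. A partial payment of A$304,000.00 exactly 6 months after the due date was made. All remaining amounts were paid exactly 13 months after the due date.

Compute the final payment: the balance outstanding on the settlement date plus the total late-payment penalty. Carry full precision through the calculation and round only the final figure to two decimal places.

Balance at month 6: A$800,000.0000 × (1 + 0.008)^6 = A$839,176.2413…
After A$304,000.00 payment: A$839,176.2413… − A$304,000.00 = A$535,176.2413…
Balance at month 13: A$535,176.2413… × (1 + 0.008)^7 = A$565,875.0551…
Penalty: 13 × 2% × A$800,000.00 = A$208,000.00
Final settlement = outstanding balance + penalty = A$565,875.0551… + A$208,000.00 = A$773,875.06

A$773,875.06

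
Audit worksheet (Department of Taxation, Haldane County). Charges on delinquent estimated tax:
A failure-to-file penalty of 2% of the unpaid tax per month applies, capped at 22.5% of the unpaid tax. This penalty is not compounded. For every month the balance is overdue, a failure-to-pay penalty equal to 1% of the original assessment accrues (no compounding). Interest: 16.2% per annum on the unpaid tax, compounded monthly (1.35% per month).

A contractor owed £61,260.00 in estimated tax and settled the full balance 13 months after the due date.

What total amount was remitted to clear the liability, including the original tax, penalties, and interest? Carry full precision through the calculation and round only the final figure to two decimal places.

£94,673.87

Failure-to-file: 13 × 2% × £61,260.00 = £15,927.60, capped at 22.5% × £61,260.00 = £13,783.50
Failure-to-pay penalty = 1% × £61,260.00 × 13 mo = £7,963.80
Interest: £61,260.00 × ((1 + 0.0135)^13 − 1) = £61,260.00 × 0.1904435… = £11,666.5690…
Total = £61,260.00 + £21,747.3000 + £11,666.5690… = £94,673.87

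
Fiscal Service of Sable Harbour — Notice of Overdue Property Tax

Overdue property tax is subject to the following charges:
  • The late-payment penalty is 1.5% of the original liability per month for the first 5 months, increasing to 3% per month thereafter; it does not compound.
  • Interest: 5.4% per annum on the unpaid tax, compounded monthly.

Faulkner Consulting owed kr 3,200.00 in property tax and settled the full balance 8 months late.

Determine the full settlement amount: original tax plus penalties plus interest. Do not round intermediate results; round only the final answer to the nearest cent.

kr 3,845.03

Penalty, months 1–5: 5 × 1.5% × kr 3,200.00 = kr 240.00
Penalty, months 6–8: 3 × 3% × kr 3,200.00 = kr 288.00
Interest (5.4%/yr ÷ 12 = 0.45%/month): kr 3,200.00 × ((1 + 0.0045)^8 − 1) = kr 117.0308…
Total = kr 3,200.00 + kr 528.0000 + kr 117.0308… = kr 3,845.03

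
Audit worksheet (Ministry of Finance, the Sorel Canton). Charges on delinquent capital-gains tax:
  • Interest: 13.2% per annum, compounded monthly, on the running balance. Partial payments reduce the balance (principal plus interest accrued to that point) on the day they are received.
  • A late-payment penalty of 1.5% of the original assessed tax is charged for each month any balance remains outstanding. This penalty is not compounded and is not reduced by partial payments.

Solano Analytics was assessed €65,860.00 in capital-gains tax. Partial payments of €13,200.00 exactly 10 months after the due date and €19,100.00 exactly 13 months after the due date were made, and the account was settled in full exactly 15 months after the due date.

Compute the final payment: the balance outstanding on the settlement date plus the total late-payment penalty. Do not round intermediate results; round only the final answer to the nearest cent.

Monthly rate = 13.2% ÷ 12 = 1.1%
Balance at month 10: €65,860.0000 × (1 + 0.011)^10 = €73,473.9321…
After €13,200.00 payment: €73,473.9321… − €13,200.00 = €60,273.9321…
Balance at month 13: €60,273.9321… × (1 + 0.011)^3 = €62,284.9315…
After €19,100.00 payment: €62,284.9315… − €19,100.00 = €43,184.9315…
Balance at month 15: €43,184.9315… × (1 + 0.011)^2 = €44,140.2253…
Penalty: 15 × 1.5% × €65,860.00 = €14,818.50
Final settlement = outstanding balance + penalty = €44,140.2253… + €14,818.50 = €58,958.73

€58,958.73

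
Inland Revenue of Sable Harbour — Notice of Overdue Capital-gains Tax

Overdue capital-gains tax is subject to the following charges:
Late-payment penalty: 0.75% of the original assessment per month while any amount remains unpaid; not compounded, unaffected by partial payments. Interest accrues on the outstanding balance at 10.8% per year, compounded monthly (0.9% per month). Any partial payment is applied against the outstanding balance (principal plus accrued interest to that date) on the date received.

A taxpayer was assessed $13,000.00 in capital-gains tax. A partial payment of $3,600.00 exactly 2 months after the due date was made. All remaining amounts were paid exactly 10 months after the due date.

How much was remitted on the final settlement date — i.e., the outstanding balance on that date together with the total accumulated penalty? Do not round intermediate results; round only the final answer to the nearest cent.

$11,326.03

Balance at month 2: $13,000.0000 × (1 + 0.009)^2 = $13,235.0530
After $3,600.00 payment: $13,235.0530 − $3,600.00 = $9,635.0530
Balance at month 10: $9,635.0530 × (1 + 0.009)^8 = $10,351.0269…
Penalty: 10 × 0.75% × $13,000.00 = $975.00
Final settlement = outstanding balance + penalty = $10,351.0269… + $975.00 = $11,326.03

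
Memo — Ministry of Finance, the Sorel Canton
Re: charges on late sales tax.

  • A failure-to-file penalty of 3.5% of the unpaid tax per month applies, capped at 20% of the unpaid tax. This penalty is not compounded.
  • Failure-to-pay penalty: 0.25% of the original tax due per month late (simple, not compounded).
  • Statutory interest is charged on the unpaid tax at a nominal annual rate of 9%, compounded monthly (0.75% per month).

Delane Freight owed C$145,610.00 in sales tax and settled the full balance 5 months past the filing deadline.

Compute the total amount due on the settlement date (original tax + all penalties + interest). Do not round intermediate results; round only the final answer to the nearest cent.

C$178,454.77

Failure-to-file: 5 × 3.5% × C$145,610.00 = C$25,481.75 (under the 20% cap)
Failure-to-pay penalty = 0.25% × C$145,610.00 × 5 mo = C$1,820.13…
Interest: C$145,610.00 × ((1 + 0.0075)^5 − 1) = C$145,610.00 × 0.0380667… = C$5,542.8972…
Total = C$145,610.00 + C$27,301.8750 + C$5,542.8972… = C$178,454.77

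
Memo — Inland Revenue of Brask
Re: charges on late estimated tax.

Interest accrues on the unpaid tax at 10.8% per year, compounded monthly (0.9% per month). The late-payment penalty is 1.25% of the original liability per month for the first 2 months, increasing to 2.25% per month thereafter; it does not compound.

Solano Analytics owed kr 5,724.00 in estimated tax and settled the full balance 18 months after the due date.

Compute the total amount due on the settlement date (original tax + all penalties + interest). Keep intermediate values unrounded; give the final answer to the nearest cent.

kr 8,929.49

Penalty, months 1–2: 2 × 1.25% × kr 5,724.00 = kr 143.10
Penalty, months 3–18: 16 × 2.25% × kr 5,724.00 = kr 2,060.64
Interest: kr 5,724.00 × ((1 + 0.009)^18 − 1) = kr 5,724.00 × 0.1750085… = kr 1,001.7484…
Total = kr 5,724.00 + kr 2,203.7400 + kr 1,001.7484… = kr 8,929.49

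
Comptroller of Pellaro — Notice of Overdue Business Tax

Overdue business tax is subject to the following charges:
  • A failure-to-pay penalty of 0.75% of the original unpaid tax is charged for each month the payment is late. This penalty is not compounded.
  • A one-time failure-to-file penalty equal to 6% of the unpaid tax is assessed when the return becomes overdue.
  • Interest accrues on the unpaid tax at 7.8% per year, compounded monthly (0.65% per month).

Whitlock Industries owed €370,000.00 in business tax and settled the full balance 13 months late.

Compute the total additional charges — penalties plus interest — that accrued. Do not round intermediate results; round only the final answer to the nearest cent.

€90,788.87

Failure-to-file penalty: 6% × €370,000.00 = €22,200.00
Failure-to-pay penalty: 13 × 0.75% × €370,000.00 = €36,075.00
Interest: €370,000.00 × ((1 + 0.0065)^13 − 1) = €370,000.00 × 0.0878753… = €32,513.8736…
Penalties + interest = €58,275.0000 + €32,513.8736… = €90,788.87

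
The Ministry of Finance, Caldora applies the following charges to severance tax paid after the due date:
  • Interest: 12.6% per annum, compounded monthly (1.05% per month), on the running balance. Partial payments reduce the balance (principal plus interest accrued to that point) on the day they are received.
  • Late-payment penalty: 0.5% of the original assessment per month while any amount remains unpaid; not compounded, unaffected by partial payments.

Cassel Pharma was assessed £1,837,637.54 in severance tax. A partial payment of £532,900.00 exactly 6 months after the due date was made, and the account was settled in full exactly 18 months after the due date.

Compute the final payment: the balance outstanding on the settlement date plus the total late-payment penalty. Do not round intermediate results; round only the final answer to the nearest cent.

£1,779,080.40

Balance at month 6: £1,837,637.5400 × (1 + 0.0105)^6 = £1,956,490.5805…
After £532,900.00 payment: £1,956,490.5805… − £532,900.00 = £1,423,590.5805…
Balance at month 18: £1,423,590.5805… × (1 + 0.0105)^12 = £1,613,693.0180…
Penalty: 18 × 0.5% × £1,837,637.54 = £165,387.38…
Final settlement = outstanding balance + penalty = £1,613,693.0180… + £165,387.38… = £1,779,080.40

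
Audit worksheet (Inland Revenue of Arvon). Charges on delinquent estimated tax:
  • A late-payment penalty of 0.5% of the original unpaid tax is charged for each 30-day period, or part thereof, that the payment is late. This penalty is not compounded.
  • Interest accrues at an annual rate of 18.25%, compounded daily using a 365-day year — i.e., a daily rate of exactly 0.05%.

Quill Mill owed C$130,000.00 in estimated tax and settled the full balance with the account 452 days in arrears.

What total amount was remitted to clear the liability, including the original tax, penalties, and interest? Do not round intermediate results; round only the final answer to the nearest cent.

C$173,355.63

Penalty periods: ⌈452/30⌉ = 16; penalty = 16 × 0.5% × C$130,000.00 = C$10,400.00
Interest: C$130,000.00 × ((1 + 0.0005)^452 − 1) = C$130,000.00 × 0.25350486… = C$32,955.6323…
Total = C$130,000.00 + C$10,400.0000 + C$32,955.6323… = C$173,355.63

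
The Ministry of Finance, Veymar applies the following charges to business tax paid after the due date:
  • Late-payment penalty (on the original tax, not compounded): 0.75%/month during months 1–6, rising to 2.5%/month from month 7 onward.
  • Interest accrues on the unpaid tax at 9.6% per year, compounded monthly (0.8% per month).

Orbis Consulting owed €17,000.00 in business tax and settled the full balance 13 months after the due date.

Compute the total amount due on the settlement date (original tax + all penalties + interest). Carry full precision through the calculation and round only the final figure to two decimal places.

€22,595.40

Penalty, months 1–6: 6 × 0.75% × €17,000.00 = €765.00
Penalty, months 7–13: 7 × 2.5% × €17,000.00 = €2,975.00
Interest: €17,000.00 × ((1 + 0.008)^13 − 1) = €17,000.00 × 0.1091414… = €1,855.4039…
Total = €17,000.00 + €3,740.0000 + €1,855.4039… = €22,595.40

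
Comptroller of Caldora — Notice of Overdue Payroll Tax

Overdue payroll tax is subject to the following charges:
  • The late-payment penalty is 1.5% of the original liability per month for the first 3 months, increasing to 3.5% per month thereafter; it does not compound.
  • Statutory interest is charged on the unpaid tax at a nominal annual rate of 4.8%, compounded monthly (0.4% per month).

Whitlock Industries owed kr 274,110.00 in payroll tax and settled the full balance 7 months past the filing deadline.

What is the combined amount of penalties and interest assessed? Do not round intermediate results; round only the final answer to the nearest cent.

kr 58,478.15

Penalty, months 1–3: 3 × 1.5% × kr 274,110.00 = kr 12,334.95
Penalty, months 4–7: 4 × 3.5% × kr 274,110.00 = kr 38,375.40
Interest: kr 274,110.00 × ((1 + 0.004)^7 − 1) = kr 274,110.00 × 0.0283382… = kr 7,767.7974…
Penalties + interest = kr 50,710.3500 + kr 7,767.7974… = kr 58,478.15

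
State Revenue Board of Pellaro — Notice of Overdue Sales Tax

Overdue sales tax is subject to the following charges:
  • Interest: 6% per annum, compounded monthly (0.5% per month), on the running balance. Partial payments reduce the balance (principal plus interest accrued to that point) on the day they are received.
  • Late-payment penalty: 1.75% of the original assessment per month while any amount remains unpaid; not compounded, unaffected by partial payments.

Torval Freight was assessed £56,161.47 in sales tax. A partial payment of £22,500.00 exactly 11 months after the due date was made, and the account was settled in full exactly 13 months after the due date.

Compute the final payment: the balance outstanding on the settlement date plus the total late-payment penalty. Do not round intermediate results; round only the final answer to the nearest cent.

£49,974.69

Balance at month 11: £56,161.4700 × (1 + 0.005)^11 = £59,328.7429…
After £22,500.00 payment: £59,328.7429… − £22,500.00 = £36,828.7429…
Balance at month 13: £36,828.7429… × (1 + 0.005)^2 = £37,197.9510…
Penalty: 13 × 1.75% × £56,161.47 = £12,776.73…
Final settlement = outstanding balance + penalty = £37,197.9510… + £12,776.73… = £49,974.69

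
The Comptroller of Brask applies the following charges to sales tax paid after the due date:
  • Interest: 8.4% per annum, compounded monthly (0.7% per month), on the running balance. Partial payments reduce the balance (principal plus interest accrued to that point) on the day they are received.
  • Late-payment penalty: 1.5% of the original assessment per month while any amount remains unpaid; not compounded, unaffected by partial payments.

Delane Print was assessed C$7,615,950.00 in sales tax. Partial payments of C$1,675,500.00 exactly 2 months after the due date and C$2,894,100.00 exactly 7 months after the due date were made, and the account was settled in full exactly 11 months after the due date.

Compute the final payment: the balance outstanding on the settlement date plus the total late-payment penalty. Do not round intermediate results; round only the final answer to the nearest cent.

C$4,719,921.49

Balance at month 2: C$7,615,950.0000 × (1 + 0.007)^2 = C$7,722,946.4816…
After C$1,675,500.00 payment: C$7,722,946.4816… − C$1,675,500.00 = C$6,047,446.4816…
Balance at month 7: C$6,047,446.4816… × (1 + 0.007)^5 = C$6,262,091.1726…
After C$2,894,100.00 payment: C$6,262,091.1726… − C$2,894,100.00 = C$3,367,991.1726…
Balance at month 11: C$3,367,991.1726… × (1 + 0.007)^4 = C$3,463,289.7438…
Penalty: 11 × 1.5% × C$7,615,950.00 = C$1,256,631.75
Final settlement = outstanding balance + penalty = C$3,463,289.7438… + C$1,256,631.75 = C$4,719,921.49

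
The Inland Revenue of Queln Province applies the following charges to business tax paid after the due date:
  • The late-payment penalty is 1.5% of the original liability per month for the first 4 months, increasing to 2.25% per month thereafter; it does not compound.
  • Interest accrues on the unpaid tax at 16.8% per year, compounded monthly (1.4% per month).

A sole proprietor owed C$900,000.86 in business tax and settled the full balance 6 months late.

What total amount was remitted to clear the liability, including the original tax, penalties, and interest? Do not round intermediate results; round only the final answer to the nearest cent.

Penalty, months 1–4: 4 × 1.5% × C$900,000.86 = C$54,000.05…
Penalty, months 5–6: 2 × 2.25% × C$900,000.86 = C$40,500.04…
Interest: C$900,000.86 × ((1 + 0.014)^6 − 1) = C$900,000.86 × 0.0869955… = C$78,295.9883…
Total = C$900,000.86 + C$94,500.0903 + C$78,295.9883… = C$1,072,796.94

C$1,072,796.94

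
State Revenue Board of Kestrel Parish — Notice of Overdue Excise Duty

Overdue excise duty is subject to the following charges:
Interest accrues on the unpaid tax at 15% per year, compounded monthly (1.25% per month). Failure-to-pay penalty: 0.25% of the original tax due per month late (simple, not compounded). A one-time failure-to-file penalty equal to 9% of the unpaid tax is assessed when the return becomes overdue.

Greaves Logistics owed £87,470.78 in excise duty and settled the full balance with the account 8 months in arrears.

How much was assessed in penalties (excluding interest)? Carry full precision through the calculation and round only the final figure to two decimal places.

Failure-to-file penalty: 9% × £87,470.78 = £7,872.37…
Failure-to-pay penalty: 8 × 0.25% × £87,470.78 = £1,749.42…
Total penalty = £7,872.37… + £1,749.42… = £9,621.79

£9,621.79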